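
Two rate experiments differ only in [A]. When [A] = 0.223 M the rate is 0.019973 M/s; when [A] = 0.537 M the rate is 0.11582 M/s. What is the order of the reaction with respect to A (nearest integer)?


Rate is proportional to [A]^n, so rate2/rate1 = ([A]2/[A]1)^n. Take logs to solve for n.
rate2/rate1 = 0.11582 / 0.019973 = 5.7988
[A]2/[A]1 = 0.537 / 0.223 = 2.4081
n = ln(5.7988) / ln(2.4081) = 2.0
Nearest integer order:

2


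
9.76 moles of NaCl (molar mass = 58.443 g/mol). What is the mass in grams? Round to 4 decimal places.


mass = n * M
mass = 9.76 * 58.443
mass = 570.40368 g, rounded to 4 dp:

570.4037 g


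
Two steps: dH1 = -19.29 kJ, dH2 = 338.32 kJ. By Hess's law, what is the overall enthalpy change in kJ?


Hess's law: enthalpy is a state function, so add the step enthalpies.
dH_total = dH1 + dH2 = -19.29 + (338.32)
dH_total = 319.03 kJ:

319.03 kJ


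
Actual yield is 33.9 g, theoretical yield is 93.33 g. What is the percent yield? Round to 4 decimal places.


% yield = 100 * actual / theoretical
% yield = 100 * 33.9 / 93.33
% yield = 36.32272581 %, rounded to 4 dp:

36.3227 %


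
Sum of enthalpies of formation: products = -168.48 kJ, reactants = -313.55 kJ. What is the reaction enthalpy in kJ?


dH_rxn = sum(dH_f products) - sum(dH_f reactants)
dH_rxn = -168.48 - (-313.55)
dH_rxn = 145.07 kJ:

145.07 kJ


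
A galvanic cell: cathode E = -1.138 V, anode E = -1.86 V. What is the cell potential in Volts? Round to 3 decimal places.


Standard cell potential: E_cell = E_cathode - E_anode.
E_cell = -1.138 - (-1.86)
E_cell = 0.722 V, rounded to 3 dp:

0.722 V


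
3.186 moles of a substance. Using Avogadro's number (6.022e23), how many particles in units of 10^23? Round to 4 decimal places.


N = n * NA, then divide by 1e23 for the requested units.
N / 1e23 = n * 6.022
N / 1e23 = 3.186 * 6.022
N / 1e23 = 19.186092, rounded to 4 dp:

19.1861


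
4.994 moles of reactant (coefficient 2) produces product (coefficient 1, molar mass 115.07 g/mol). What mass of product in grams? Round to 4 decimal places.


Use the coefficient ratio to convert reactant moles to product moles, then multiply by the product's molar mass.
moles_P = moles_R * (coeff_P / coeff_R) = 4.994 * (1/2) = 2.497
mass_P = moles_P * M_P = 2.497 * 115.07
mass_P = 287.32979 g, rounded to 4 dp:

287.3298 g


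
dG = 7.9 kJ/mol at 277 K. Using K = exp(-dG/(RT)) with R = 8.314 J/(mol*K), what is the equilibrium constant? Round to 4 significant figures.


dG is in kJ/mol; multiply by 1000 to match R in J/(mol*K).
RT = 8.314 * 277 = 2302.978 J/mol
exponent = -dG*1000 / (RT) = -(7.9*1000) / 2302.978 = -3.43034106
K = exp(-3.43034106)
K = 0.032375897, rounded to 4 significant figures:

0.03238


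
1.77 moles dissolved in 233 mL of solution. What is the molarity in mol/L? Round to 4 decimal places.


Convert volume to liters: V_L = V_mL / 1000.
V_L = 233 / 1000 = 0.233 L
M = n / V_L = 1.77 / 0.233
M = 7.59656652 mol/L, rounded to 4 dp:

7.5966 mol/L


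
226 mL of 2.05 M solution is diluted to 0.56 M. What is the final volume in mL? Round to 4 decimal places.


Dilution: M1*V1 = M2*V2, solve for V2.
V2 = M1*V1 / M2
V2 = 2.05 * 226 / 0.56
V2 = 463.3 / 0.56
V2 = 827.32142857 mL, rounded to 4 dp:

827.3214 mL


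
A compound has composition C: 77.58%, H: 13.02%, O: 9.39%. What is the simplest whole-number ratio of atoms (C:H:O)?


Assume 100 g of compound, divide each mass% by atomic mass to get moles, then normalize by the smallest to get a raw atom ratio.
Moles per 100 g: C: 77.58/12.011 = 6.4591, H: 13.02/1.008 = 12.9167, O: 9.39/15.999 = 0.5869
Raw ratio (divide by min = 0.5869): C: 11.005, H: 22.008, O: 1.0
Multiply by 1 to clear fractions: C: 11.005 ~= 11, H: 22.008 ~= 22, O: 1.0 ~= 1
Reduce by GCD to get the simplest whole-number ratio:

11:22:1


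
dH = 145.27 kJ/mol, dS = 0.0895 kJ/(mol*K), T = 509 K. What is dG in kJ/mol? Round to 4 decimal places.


Gibbs: dG = dH - T*dS (consistent units, dS already in kJ/(mol*K)).
T*dS = 509 * 0.0895 = 45.5555
dG = 145.27 - (45.5555)
dG = 99.7145 kJ/mol, rounded to 4 dp:

99.7145 kJ/mol


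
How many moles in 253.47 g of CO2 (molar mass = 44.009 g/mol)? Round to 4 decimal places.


n = mass / M
n = 253.47 / 44.009
n = 5.75950374 mol, rounded to 4 dp:

5.7595 mol


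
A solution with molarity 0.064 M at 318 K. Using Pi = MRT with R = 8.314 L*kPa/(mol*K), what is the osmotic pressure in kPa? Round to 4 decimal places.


Osmotic pressure (van't Hoff): Pi = M*R*T.
RT = 8.314 * 318 = 2643.852
Pi = 0.064 * 2643.852
Pi = 169.206528 kPa, rounded to 4 dp:

169.2065 kPa


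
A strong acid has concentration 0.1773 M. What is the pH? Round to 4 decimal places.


A strong acid dissociates completely, so [H+] equals the given concentration.
pH = -log10([H+]) = -log10(0.1773)
pH = 0.75129126, rounded to 4 dp:

0.7513


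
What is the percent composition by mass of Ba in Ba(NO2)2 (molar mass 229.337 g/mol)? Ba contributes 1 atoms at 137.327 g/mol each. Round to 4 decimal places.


pct = 100 * (n_elem * M_elem) / M_total
mass_contribution = 1 * 137.327 = 137.327 g/mol
pct = 100 * 137.327 / 229.337
pct = 59.88000192 %, rounded to 4 dp:

59.8800 %


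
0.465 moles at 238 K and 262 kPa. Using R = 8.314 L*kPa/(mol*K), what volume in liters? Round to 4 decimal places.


PV = nRT, solve for V = nRT / P.
nRT = 0.465 * 8.314 * 238 = 920.1104
V = 920.1104 / 262
V = 3.51187176 L, rounded to 4 dp:

3.5119 L


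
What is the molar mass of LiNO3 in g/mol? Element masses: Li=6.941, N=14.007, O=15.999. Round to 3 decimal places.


M = sum(count * atomic_mass) over atoms.
M = 1*6.941 + 1*14.007 + 3*15.999
M = 6.941 + 14.007 + 47.997
M = 68.945 g/mol, rounded to 3 dp:

68.945 g/mol


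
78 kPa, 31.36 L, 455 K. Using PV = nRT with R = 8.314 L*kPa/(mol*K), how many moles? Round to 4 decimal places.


PV = nRT, solve for n = PV / (RT).
PV = 78 * 31.36 = 2446.08
RT = 8.314 * 455 = 3782.87
n = 2446.08 / 3782.87
n = 0.64662016 mol, rounded to 4 dp:

0.6466 mol


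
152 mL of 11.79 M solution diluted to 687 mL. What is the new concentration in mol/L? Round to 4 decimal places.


Dilution: M1*V1 = M2*V2, solve for M2.
M2 = M1*V1 / V2
M2 = 11.79 * 152 / 687
M2 = 1792.08 / 687
M2 = 2.60855895 mol/L, rounded to 4 dp:

2.6086 mol/L


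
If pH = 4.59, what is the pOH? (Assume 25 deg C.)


At 25 deg C, pH + pOH = 14.
pOH = 14 - pH = 14 - 4.59
pOH = 9.41:

9.41


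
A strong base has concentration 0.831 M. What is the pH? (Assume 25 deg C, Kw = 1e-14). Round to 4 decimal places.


A strong base dissociates completely, so [OH-] equals the given concentration.
pOH = -log10([OH-]) = -log10(0.831) = 0.080399
pH = 14 - pOH = 14 - 0.080399
pH = 13.919601, rounded to 4 dp:

13.9196


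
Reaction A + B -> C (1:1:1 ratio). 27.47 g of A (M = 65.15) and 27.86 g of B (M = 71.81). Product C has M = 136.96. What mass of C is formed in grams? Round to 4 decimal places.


Find moles of each reactant; the smaller value is the limiting reagent in a 1:1:1 reaction, so moles_C equals moles of the limiter.
n_A = mass_A / M_A = 27.47 / 65.15 = 0.421642 mol
n_B = mass_B / M_B = 27.86 / 71.81 = 0.387968 mol
Limiting reagent: B (smaller), n_limiting = 0.387968 mol
mass_C = n_limiting * M_C = 0.387968 * 136.96
mass_C = 53.13609728 g, rounded to 4 dp:

53.1361 g


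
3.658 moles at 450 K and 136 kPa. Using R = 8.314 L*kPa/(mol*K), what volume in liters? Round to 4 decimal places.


PV = nRT, solve for V = nRT / P.
nRT = 3.658 * 8.314 * 450 = 13685.6754
V = 13685.6754 / 136
V = 100.62996618 L, rounded to 4 dp:

100.6300 L


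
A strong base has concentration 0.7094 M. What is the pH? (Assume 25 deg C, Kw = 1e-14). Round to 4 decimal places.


A strong base dissociates completely, so [OH-] equals the given concentration.
pOH = -log10([OH-]) = -log10(0.7094) = 0.149109
pH = 14 - pOH = 14 - 0.149109
pH = 13.850891, rounded to 4 dp:

13.8509


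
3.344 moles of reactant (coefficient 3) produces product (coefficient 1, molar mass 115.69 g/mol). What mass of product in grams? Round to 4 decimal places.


Use the coefficient ratio to convert reactant moles to product moles, then multiply by the product's molar mass.
moles_P = moles_R * (coeff_P / coeff_R) = 3.344 * (1/3) = 1.114667
mass_P = moles_P * M_P = 1.114667 * 115.69
mass_P = 128.95582523 g, rounded to 4 dp:

128.9558 g


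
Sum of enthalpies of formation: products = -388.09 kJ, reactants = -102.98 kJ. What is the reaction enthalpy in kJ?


dH_rxn = sum(dH_f products) - sum(dH_f reactants)
dH_rxn = -388.09 - (-102.98)
dH_rxn = -285.11 kJ:

-285.11 kJ


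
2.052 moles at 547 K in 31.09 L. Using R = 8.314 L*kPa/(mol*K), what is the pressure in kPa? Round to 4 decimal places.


PV = nRT, solve for P = nRT / V.
nRT = 2.052 * 8.314 * 547 = 9331.9994
P = 9331.9994 / 31.09
P = 300.16080412 kPa, rounded to 4 dp:

300.1608 kPa


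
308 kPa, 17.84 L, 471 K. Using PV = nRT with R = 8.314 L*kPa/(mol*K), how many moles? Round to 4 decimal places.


PV = nRT, solve for n = PV / (RT).
PV = 308 * 17.84 = 5494.72
RT = 8.314 * 471 = 3915.894
n = 5494.72 / 3915.894
n = 1.40318405 mol, rounded to 4 dp:

1.4032 mol


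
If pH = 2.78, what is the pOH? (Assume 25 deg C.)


At 25 deg C, pH + pOH = 14.
pOH = 14 - pH = 14 - 2.78
pOH = 11.22:

11.22


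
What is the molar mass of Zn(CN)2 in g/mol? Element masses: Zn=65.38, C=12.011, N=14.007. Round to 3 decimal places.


M = sum(count * atomic_mass) over atoms.
M = 1*65.38 + 2*12.011 + 2*14.007
M = 65.38 + 24.022 + 28.014
M = 117.416 g/mol, rounded to 3 dp:

117.416 g/mol


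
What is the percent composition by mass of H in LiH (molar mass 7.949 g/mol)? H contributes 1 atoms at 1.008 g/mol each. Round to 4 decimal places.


pct = 100 * (n_elem * M_elem) / M_total
mass_contribution = 1 * 1.008 = 1.008 g/mol
pct = 100 * 1.008 / 7.949
pct = 12.68084036 %, rounded to 4 dp:

12.6808 %


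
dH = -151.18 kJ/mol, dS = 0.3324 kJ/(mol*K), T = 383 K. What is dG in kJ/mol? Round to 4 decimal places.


Gibbs: dG = dH - T*dS (consistent units, dS already in kJ/(mol*K)).
T*dS = 383 * 0.3324 = 127.3092
dG = -151.18 - (127.3092)
dG = -278.4892 kJ/mol, rounded to 4 dp:

-278.4892 kJ/mol


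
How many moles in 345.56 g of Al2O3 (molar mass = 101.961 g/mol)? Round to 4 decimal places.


n = mass / M
n = 345.56 / 101.961
n = 3.38913898 mol, rounded to 4 dp:

3.3891 mol


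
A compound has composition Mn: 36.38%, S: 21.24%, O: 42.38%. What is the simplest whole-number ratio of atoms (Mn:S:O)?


Assume 100 g of compound, divide each mass% by atomic mass to get moles, then normalize by the smallest to get a raw atom ratio.
Moles per 100 g: Mn: 36.38/54.938 = 0.6622, S: 21.24/32.065 = 0.6624, O: 42.38/15.999 = 2.6489
Raw ratio (divide by min = 0.6622): Mn: 1.0, S: 1.0, O: 4.0
Multiply by 1 to clear fractions: Mn: 1.0 ~= 1, S: 1.0 ~= 1, O: 4.0 ~= 4
Reduce by GCD to get the simplest whole-number ratio:

1:1:4


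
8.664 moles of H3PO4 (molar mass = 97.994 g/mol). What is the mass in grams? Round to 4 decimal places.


mass = n * M
mass = 8.664 * 97.994
mass = 849.020016 g, rounded to 4 dp:

849.0200 g


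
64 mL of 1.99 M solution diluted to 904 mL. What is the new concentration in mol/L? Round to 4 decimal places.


Dilution: M1*V1 = M2*V2, solve for M2.
M2 = M1*V1 / V2
M2 = 1.99 * 64 / 904
M2 = 127.36 / 904
M2 = 0.14088496 mol/L, rounded to 4 dp:

0.1409 mol/L


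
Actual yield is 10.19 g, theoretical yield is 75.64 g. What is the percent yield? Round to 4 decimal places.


% yield = 100 * actual / theoretical
% yield = 100 * 10.19 / 75.64
% yield = 13.47170809 %, rounded to 4 dp:

13.4717 %


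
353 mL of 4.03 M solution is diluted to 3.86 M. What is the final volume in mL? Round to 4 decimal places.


Dilution: M1*V1 = M2*V2, solve for V2.
V2 = M1*V1 / M2
V2 = 4.03 * 353 / 3.86
V2 = 1422.59 / 3.86
V2 = 368.54663212 mL, rounded to 4 dp:

368.5466 mL


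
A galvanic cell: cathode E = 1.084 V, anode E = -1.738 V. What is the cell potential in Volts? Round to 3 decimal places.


Standard cell potential: E_cell = E_cathode - E_anode.
E_cell = 1.084 - (-1.738)
E_cell = 2.822 V, rounded to 3 dp:

2.822 V


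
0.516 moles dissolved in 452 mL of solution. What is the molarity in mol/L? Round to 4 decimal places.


Convert volume to liters: V_L = V_mL / 1000.
V_L = 452 / 1000 = 0.452 L
M = n / V_L = 0.516 / 0.452
M = 1.14159292 mol/L, rounded to 4 dp:

1.1416 mol/L


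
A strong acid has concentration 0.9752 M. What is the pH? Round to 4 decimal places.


A strong acid dissociates completely, so [H+] equals the given concentration.
pH = -log10([H+]) = -log10(0.9752)
pH = 0.01090631, rounded to 4 dp:

0.0109


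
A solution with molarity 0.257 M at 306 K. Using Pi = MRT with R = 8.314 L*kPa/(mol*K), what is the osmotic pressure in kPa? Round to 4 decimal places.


Osmotic pressure (van't Hoff): Pi = M*R*T.
RT = 8.314 * 306 = 2544.084
Pi = 0.257 * 2544.084
Pi = 653.829588 kPa, rounded to 4 dp:

653.8296 kPa


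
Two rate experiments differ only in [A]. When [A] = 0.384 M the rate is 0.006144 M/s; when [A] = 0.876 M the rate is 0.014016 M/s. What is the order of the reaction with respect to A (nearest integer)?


Rate is proportional to [A]^n, so rate2/rate1 = ([A]2/[A]1)^n. Take logs to solve for n.
rate2/rate1 = 0.014016 / 0.006144 = 2.2812
[A]2/[A]1 = 0.876 / 0.384 = 2.2812
n = ln(2.2812) / ln(2.2812) = 1.0
Nearest integer order:

1


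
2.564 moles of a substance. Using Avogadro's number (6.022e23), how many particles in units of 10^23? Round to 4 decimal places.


N = n * NA, then divide by 1e23 for the requested units.
N / 1e23 = n * 6.022
N / 1e23 = 2.564 * 6.022
N / 1e23 = 15.440408, rounded to 4 dp:

15.4404


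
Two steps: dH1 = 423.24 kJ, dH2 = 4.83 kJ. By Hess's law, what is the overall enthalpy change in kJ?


Hess's law: enthalpy is a state function, so add the step enthalpies.
dH_total = dH1 + dH2 = 423.24 + (4.83)
dH_total = 428.07 kJ:

428.07 kJ


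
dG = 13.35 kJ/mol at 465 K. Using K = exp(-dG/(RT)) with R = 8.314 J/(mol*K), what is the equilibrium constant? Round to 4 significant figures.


dG is in kJ/mol; multiply by 1000 to match R in J/(mol*K).
RT = 8.314 * 465 = 3866.01 J/mol
exponent = -dG*1000 / (RT) = -(13.35*1000) / 3866.01 = -3.45317265
K = exp(-3.45317265)
K = 0.031645078, rounded to 4 significant figures:

0.03165


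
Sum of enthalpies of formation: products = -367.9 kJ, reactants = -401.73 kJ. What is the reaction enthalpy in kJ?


dH_rxn = sum(dH_f products) - sum(dH_f reactants)
dH_rxn = -367.9 - (-401.73)
dH_rxn = 33.83 kJ:

33.83 kJ


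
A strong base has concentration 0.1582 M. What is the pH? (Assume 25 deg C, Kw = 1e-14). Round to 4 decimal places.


A strong base dissociates completely, so [OH-] equals the given concentration.
pOH = -log10([OH-]) = -log10(0.1582) = 0.800794
pH = 14 - pOH = 14 - 0.800794
pH = 13.199206, rounded to 4 dp:

13.1992


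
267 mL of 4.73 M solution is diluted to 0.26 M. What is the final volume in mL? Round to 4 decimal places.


Dilution: M1*V1 = M2*V2, solve for V2.
V2 = M1*V1 / M2
V2 = 4.73 * 267 / 0.26
V2 = 1262.91 / 0.26
V2 = 4857.34615385 mL, rounded to 4 dp:

4857.3462 mL


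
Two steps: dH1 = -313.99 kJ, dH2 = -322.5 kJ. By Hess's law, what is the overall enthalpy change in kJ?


Hess's law: enthalpy is a state function, so add the step enthalpies.
dH_total = dH1 + dH2 = -313.99 + (-322.5)
dH_total = -636.49 kJ:

-636.49 kJ


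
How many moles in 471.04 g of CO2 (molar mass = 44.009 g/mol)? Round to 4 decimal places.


n = mass / M
n = 471.04 / 44.009
n = 10.70326524 mol, rounded to 4 dp:

10.7033 mol


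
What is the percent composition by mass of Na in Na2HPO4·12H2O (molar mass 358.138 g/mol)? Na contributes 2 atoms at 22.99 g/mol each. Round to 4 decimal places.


pct = 100 * (n_elem * M_elem) / M_total
mass_contribution = 2 * 22.99 = 45.98 g/mol
pct = 100 * 45.98 / 358.138
pct = 12.83862645 %, rounded to 4 dp:

12.8386 %


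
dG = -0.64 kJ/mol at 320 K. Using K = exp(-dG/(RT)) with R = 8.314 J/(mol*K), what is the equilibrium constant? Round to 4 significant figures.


dG is in kJ/mol; multiply by 1000 to match R in J/(mol*K).
RT = 8.314 * 320 = 2660.48 J/mol
exponent = -dG*1000 / (RT) = -(-0.64*1000) / 2660.48 = 0.24055809
K = exp(0.24055809)
K = 1.2719588, rounded to 4 significant figures:

1.272


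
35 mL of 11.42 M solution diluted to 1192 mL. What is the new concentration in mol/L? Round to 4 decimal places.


Dilution: M1*V1 = M2*V2, solve for M2.
M2 = M1*V1 / V2
M2 = 11.42 * 35 / 1192
M2 = 399.7 / 1192
M2 = 0.33531879 mol/L, rounded to 4 dp:

0.3353 mol/L


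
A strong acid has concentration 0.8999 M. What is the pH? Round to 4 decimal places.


A strong acid dissociates completely, so [H+] equals the given concentration.
pH = -log10([H+]) = -log10(0.8999)
pH = 0.04580575, rounded to 4 dp:

0.0458


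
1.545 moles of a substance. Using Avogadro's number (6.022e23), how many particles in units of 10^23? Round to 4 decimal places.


N = n * NA, then divide by 1e23 for the requested units.
N / 1e23 = n * 6.022
N / 1e23 = 1.545 * 6.022
N / 1e23 = 9.30399, rounded to 4 dp:

9.3040


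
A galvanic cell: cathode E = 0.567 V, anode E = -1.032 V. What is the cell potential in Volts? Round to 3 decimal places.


Standard cell potential: E_cell = E_cathode - E_anode.
E_cell = 0.567 - (-1.032)
E_cell = 1.599 V, rounded to 3 dp:

1.599 V


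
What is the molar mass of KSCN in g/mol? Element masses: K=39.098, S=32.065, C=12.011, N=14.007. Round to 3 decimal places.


M = sum(count * atomic_mass) over atoms.
M = 1*39.098 + 1*32.065 + 1*12.011 + 1*14.007
M = 39.098 + 32.065 + 12.011 + 14.007
M = 97.181 g/mol, rounded to 3 dp:

97.181 g/mol


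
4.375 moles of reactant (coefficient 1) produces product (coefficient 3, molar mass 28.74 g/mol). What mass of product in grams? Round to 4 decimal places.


Use the coefficient ratio to convert reactant moles to product moles, then multiply by the product's molar mass.
moles_P = moles_R * (coeff_P / coeff_R) = 4.375 * (3/1) = 13.125
mass_P = moles_P * M_P = 13.125 * 28.74
mass_P = 377.2125 g, rounded to 4 dp:

377.2125 g


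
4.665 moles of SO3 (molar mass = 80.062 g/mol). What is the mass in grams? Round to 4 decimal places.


mass = n * M
mass = 4.665 * 80.062
mass = 373.48923 g, rounded to 4 dp:

373.4892 g


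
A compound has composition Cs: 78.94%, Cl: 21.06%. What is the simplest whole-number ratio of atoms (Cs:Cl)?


Assume 100 g of compound, divide each mass% by atomic mass to get moles, then normalize by the smallest to get a raw atom ratio.
Moles per 100 g: Cs: 78.94/132.905 = 0.594, Cl: 21.06/35.453 = 0.594
Raw ratio (divide by min = 0.594): Cs: 1.0, Cl: 1.0
Multiply by 1 to clear fractions: Cs: 1.0 ~= 1, Cl: 1.0 ~= 1
Reduce by GCD to get the simplest whole-number ratio:

1:1


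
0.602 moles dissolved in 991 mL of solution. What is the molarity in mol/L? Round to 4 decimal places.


Convert volume to liters: V_L = V_mL / 1000.
V_L = 991 / 1000 = 0.991 L
M = n / V_L = 0.602 / 0.991
M = 0.6074672 mol/L, rounded to 4 dp:

0.6075 mol/L


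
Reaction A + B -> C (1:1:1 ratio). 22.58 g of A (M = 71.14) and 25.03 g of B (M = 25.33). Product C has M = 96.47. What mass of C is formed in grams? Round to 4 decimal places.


Find moles of each reactant; the smaller value is the limiting reagent in a 1:1:1 reaction, so moles_C equals moles of the limiter.
n_A = mass_A / M_A = 22.58 / 71.14 = 0.317402 mol
n_B = mass_B / M_B = 25.03 / 25.33 = 0.988156 mol
Limiting reagent: A (smaller), n_limiting = 0.317402 mol
mass_C = n_limiting * M_C = 0.317402 * 96.47
mass_C = 30.61977094 g, rounded to 4 dp:

30.6198 g


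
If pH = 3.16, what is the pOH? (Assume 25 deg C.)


At 25 deg C, pH + pOH = 14.
pOH = 14 - pH = 14 - 3.16
pOH = 10.84:

10.84


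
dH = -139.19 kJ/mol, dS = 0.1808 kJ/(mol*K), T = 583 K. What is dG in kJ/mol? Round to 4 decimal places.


Gibbs: dG = dH - T*dS (consistent units, dS already in kJ/(mol*K)).
T*dS = 583 * 0.1808 = 105.4064
dG = -139.19 - (105.4064)
dG = -244.5964 kJ/mol, rounded to 4 dp:

-244.5964 kJ/mol


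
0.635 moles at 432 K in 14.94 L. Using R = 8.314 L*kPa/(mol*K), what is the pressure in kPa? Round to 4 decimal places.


PV = nRT, solve for P = nRT / V.
nRT = 0.635 * 8.314 * 432 = 2280.6965
P = 2280.6965 / 14.94
P = 152.65706158 kPa, rounded to 4 dp:

152.6571 kPa


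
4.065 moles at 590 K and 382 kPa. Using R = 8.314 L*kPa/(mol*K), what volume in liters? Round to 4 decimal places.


PV = nRT, solve for V = nRT / P.
nRT = 4.065 * 8.314 * 590 = 19939.8819
V = 19939.8819 / 382
V = 52.19864372 L, rounded to 4 dp:

52.1986 L


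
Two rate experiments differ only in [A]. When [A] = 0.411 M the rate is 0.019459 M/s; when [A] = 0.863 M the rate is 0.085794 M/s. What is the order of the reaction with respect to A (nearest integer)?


Rate is proportional to [A]^n, so rate2/rate1 = ([A]2/[A]1)^n. Take logs to solve for n.
rate2/rate1 = 0.085794 / 0.019459 = 4.409
[A]2/[A]1 = 0.863 / 0.411 = 2.0998
n = ln(4.409) / ln(2.0998) = 2.0
Nearest integer order:

2


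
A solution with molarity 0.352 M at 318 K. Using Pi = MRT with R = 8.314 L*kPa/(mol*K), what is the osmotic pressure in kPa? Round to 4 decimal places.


Osmotic pressure (van't Hoff): Pi = M*R*T.
RT = 8.314 * 318 = 2643.852
Pi = 0.352 * 2643.852
Pi = 930.635904 kPa, rounded to 4 dp:

930.6359 kPa


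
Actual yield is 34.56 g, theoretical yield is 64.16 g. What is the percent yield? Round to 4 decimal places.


% yield = 100 * actual / theoretical
% yield = 100 * 34.56 / 64.16
% yield = 53.86533666 %, rounded to 4 dp:

53.8653 %


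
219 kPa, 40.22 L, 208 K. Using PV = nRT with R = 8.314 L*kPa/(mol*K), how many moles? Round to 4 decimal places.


PV = nRT, solve for n = PV / (RT).
PV = 219 * 40.22 = 8808.18
RT = 8.314 * 208 = 1729.312
n = 8808.18 / 1729.312
n = 5.09345913 mol, rounded to 4 dp:

5.0935 mol


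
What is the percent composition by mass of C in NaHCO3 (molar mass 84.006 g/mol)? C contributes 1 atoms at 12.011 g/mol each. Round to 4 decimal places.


pct = 100 * (n_elem * M_elem) / M_total
mass_contribution = 1 * 12.011 = 12.011 g/mol
pct = 100 * 12.011 / 84.006
pct = 14.29778825 %, rounded to 4 dp:

14.2978 %


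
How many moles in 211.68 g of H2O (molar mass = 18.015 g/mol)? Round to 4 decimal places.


n = mass / M
n = 211.68 / 18.015
n = 11.75020816 mol, rounded to 4 dp:

11.7502 mol


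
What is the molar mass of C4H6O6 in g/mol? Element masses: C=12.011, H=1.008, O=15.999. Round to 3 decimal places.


M = sum(count * atomic_mass) over atoms.
M = 4*12.011 + 6*1.008 + 6*15.999
M = 48.044 + 6.048 + 95.994
M = 150.086 g/mol, rounded to 3 dp:

150.086 g/mol


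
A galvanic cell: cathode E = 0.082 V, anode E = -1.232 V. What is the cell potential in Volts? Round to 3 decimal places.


Standard cell potential: E_cell = E_cathode - E_anode.
E_cell = 0.082 - (-1.232)
E_cell = 1.314 V, rounded to 3 dp:

1.314 V


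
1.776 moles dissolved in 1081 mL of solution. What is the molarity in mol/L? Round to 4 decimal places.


Convert volume to liters: V_L = V_mL / 1000.
V_L = 1081 / 1000 = 1.081 L
M = n / V_L = 1.776 / 1.081
M = 1.64292322 mol/L, rounded to 4 dp:

1.6429 mol/L


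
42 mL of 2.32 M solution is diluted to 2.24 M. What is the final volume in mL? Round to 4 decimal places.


Dilution: M1*V1 = M2*V2, solve for V2.
V2 = M1*V1 / M2
V2 = 2.32 * 42 / 2.24
V2 = 97.44 / 2.24
V2 = 43.5 mL, rounded to 4 dp:

43.5000 mL


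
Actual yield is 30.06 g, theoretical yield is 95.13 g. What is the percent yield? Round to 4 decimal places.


% yield = 100 * actual / theoretical
% yield = 100 * 30.06 / 95.13
% yield = 31.59886471 %, rounded to 4 dp:

31.5989 %


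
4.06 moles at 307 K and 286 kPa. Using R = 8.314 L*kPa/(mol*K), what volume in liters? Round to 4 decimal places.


PV = nRT, solve for V = nRT / P.
nRT = 4.06 * 8.314 * 307 = 10362.7359
V = 10362.7359 / 286
V = 36.23334231 L, rounded to 4 dp:

36.2333 L


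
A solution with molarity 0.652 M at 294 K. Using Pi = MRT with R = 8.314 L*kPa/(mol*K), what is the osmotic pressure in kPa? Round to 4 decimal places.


Osmotic pressure (van't Hoff): Pi = M*R*T.
RT = 8.314 * 294 = 2444.316
Pi = 0.652 * 2444.316
Pi = 1593.694032 kPa, rounded to 4 dp:

1593.6940 kPa


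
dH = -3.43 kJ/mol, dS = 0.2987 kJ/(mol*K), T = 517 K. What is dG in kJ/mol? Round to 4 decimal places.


Gibbs: dG = dH - T*dS (consistent units, dS already in kJ/(mol*K)).
T*dS = 517 * 0.2987 = 154.4279
dG = -3.43 - (154.4279)
dG = -157.8579 kJ/mol, rounded to 4 dp:

-157.8579 kJ/mol


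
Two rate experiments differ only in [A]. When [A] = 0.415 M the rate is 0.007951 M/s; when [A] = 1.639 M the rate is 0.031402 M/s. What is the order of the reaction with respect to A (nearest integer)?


Rate is proportional to [A]^n, so rate2/rate1 = ([A]2/[A]1)^n. Take logs to solve for n.
rate2/rate1 = 0.031402 / 0.007951 = 3.9494
[A]2/[A]1 = 1.639 / 0.415 = 3.9494
n = ln(3.9494) / ln(3.9494) = 1.0
Nearest integer order:

1


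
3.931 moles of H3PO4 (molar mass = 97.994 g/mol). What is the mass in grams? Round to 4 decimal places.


mass = n * M
mass = 3.931 * 97.994
mass = 385.214414 g, rounded to 4 dp:

385.2144 g


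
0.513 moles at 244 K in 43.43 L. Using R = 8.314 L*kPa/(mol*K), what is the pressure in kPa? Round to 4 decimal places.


PV = nRT, solve for P = nRT / V.
nRT = 0.513 * 8.314 * 244 = 1040.68
P = 1040.68 / 43.43
P = 23.96223808 kPa, rounded to 4 dp:

23.9622 kPa


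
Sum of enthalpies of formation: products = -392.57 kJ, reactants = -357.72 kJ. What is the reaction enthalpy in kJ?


dH_rxn = sum(dH_f products) - sum(dH_f reactants)
dH_rxn = -392.57 - (-357.72)
dH_rxn = -34.85 kJ:

-34.85 kJ


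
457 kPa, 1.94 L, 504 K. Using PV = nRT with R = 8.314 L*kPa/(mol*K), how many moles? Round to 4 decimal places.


PV = nRT, solve for n = PV / (RT).
PV = 457 * 1.94 = 886.58
RT = 8.314 * 504 = 4190.256
n = 886.58 / 4190.256
n = 0.21158134 mol, rounded to 4 dp:

0.2116 mol


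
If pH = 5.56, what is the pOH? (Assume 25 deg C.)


At 25 deg C, pH + pOH = 14.
pOH = 14 - pH = 14 - 5.56
pOH = 8.44:

8.44


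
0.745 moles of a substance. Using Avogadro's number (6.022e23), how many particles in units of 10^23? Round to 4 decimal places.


N = n * NA, then divide by 1e23 for the requested units.
N / 1e23 = n * 6.022
N / 1e23 = 0.745 * 6.022
N / 1e23 = 4.48639, rounded to 4 dp:

4.4864


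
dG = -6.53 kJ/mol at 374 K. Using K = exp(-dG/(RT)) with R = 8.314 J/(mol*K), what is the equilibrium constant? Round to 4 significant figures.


dG is in kJ/mol; multiply by 1000 to match R in J/(mol*K).
RT = 8.314 * 374 = 3109.436 J/mol
exponent = -dG*1000 / (RT) = -(-6.53*1000) / 3109.436 = 2.1000593
K = exp(2.1000593)
K = 8.1666542, rounded to 4 significant figures:

8.167


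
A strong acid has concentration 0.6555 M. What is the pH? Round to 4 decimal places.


A strong acid dissociates completely, so [H+] equals the given concentration.
pH = -log10([H+]) = -log10(0.6555)
pH = 0.1834273, rounded to 4 dp:

0.1834


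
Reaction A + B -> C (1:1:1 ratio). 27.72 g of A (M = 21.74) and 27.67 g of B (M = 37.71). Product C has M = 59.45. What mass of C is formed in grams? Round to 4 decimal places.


Find moles of each reactant; the smaller value is the limiting reagent in a 1:1:1 reaction, so moles_C equals moles of the limiter.
n_A = mass_A / M_A = 27.72 / 21.74 = 1.275069 mol
n_B = mass_B / M_B = 27.67 / 37.71 = 0.733758 mol
Limiting reagent: B (smaller), n_limiting = 0.733758 mol
mass_C = n_limiting * M_C = 0.733758 * 59.45
mass_C = 43.6219131 g, rounded to 4 dp:

43.6219 g


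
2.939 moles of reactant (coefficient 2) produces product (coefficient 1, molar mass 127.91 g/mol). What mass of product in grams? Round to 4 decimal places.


Use the coefficient ratio to convert reactant moles to product moles, then multiply by the product's molar mass.
moles_P = moles_R * (coeff_P / coeff_R) = 2.939 * (1/2) = 1.4695
mass_P = moles_P * M_P = 1.4695 * 127.91
mass_P = 187.963745 g, rounded to 4 dp:

187.9637 g


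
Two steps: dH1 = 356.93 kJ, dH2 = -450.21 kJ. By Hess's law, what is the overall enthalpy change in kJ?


Hess's law: enthalpy is a state function, so add the step enthalpies.
dH_total = dH1 + dH2 = 356.93 + (-450.21)
dH_total = -93.28 kJ:

-93.28 kJ


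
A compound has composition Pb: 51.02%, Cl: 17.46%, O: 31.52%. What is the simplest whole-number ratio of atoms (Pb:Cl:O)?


Assume 100 g of compound, divide each mass% by atomic mass to get moles, then normalize by the smallest to get a raw atom ratio.
Moles per 100 g: Pb: 51.02/207.2 = 0.2462, Cl: 17.46/35.453 = 0.4925, O: 31.52/15.999 = 1.9701
Raw ratio (divide by min = 0.2462): Pb: 1.0, Cl: 2.0, O: 8.001
Multiply by 1 to clear fractions: Pb: 1.0 ~= 1, Cl: 2.0 ~= 2, O: 8.001 ~= 8
Reduce by GCD to get the simplest whole-number ratio:

1:2:8


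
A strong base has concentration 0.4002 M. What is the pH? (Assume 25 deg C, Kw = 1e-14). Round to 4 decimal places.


A strong base dissociates completely, so [OH-] equals the given concentration.
pOH = -log10([OH-]) = -log10(0.4002) = 0.397723
pH = 14 - pOH = 14 - 0.397723
pH = 13.602277, rounded to 4 dp:

13.6023


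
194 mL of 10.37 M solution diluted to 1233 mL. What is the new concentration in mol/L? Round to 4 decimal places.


Dilution: M1*V1 = M2*V2, solve for M2.
M2 = M1*V1 / V2
M2 = 10.37 * 194 / 1233
M2 = 2011.78 / 1233
M2 = 1.63161395 mol/L, rounded to 4 dp:

1.6316 mol/L


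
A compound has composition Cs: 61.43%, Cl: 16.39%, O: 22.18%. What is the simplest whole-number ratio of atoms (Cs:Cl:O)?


Assume 100 g of compound, divide each mass% by atomic mass to get moles, then normalize by the smallest to get a raw atom ratio.
Moles per 100 g: Cs: 61.43/132.905 = 0.4622, Cl: 16.39/35.453 = 0.4623, O: 22.18/15.999 = 1.3863
Raw ratio (divide by min = 0.4622): Cs: 1.0, Cl: 1.0, O: 2.999
Multiply by 1 to clear fractions: Cs: 1.0 ~= 1, Cl: 1.0 ~= 1, O: 2.999 ~= 3
Reduce by GCD to get the simplest whole-number ratio:

1:1:3


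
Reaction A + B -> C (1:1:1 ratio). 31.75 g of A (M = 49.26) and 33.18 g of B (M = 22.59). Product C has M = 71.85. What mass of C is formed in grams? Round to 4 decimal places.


Find moles of each reactant; the smaller value is the limiting reagent in a 1:1:1 reaction, so moles_C equals moles of the limiter.
n_A = mass_A / M_A = 31.75 / 49.26 = 0.644539 mol
n_B = mass_B / M_B = 33.18 / 22.59 = 1.468792 mol
Limiting reagent: A (smaller), n_limiting = 0.644539 mol
mass_C = n_limiting * M_C = 0.644539 * 71.85
mass_C = 46.31012715 g, rounded to 4 dp:

46.3101 g


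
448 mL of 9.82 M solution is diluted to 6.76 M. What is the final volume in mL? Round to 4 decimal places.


Dilution: M1*V1 = M2*V2, solve for V2.
V2 = M1*V1 / M2
V2 = 9.82 * 448 / 6.76
V2 = 4399.36 / 6.76
V2 = 650.79289941 mL, rounded to 4 dp:

650.7929 mL


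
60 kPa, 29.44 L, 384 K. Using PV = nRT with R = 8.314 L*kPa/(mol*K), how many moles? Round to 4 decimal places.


PV = nRT, solve for n = PV / (RT).
PV = 60 * 29.44 = 1766.4
RT = 8.314 * 384 = 3192.576
n = 1766.4 / 3192.576
n = 0.55328362 mol, rounded to 4 dp:

0.5533 mol


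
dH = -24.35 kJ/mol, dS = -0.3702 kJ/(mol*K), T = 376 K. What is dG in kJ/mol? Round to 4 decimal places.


Gibbs: dG = dH - T*dS (consistent units, dS already in kJ/(mol*K)).
T*dS = 376 * -0.3702 = -139.1952
dG = -24.35 - (-139.1952)
dG = 114.8452 kJ/mol, rounded to 4 dp:

114.8452 kJ/mol


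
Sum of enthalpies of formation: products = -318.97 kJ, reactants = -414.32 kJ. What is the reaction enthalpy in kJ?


dH_rxn = sum(dH_f products) - sum(dH_f reactants)
dH_rxn = -318.97 - (-414.32)
dH_rxn = 95.35 kJ:

95.35 kJ


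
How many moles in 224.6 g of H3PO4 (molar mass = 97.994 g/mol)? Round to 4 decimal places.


n = mass / M
n = 224.6 / 97.994
n = 2.29197706 mol, rounded to 4 dp:

2.2920 mol


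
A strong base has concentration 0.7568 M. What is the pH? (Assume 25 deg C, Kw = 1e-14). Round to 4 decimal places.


A strong base dissociates completely, so [OH-] equals the given concentration.
pOH = -log10([OH-]) = -log10(0.7568) = 0.121019
pH = 14 - pOH = 14 - 0.121019
pH = 13.878981, rounded to 4 dp:

13.8790


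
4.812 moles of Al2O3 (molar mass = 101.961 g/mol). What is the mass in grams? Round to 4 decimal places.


mass = n * M
mass = 4.812 * 101.961
mass = 490.636332 g, rounded to 4 dp:

490.6363 g


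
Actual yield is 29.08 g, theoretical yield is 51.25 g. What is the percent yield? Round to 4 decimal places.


% yield = 100 * actual / theoretical
% yield = 100 * 29.08 / 51.25
% yield = 56.74146341 %, rounded to 4 dp:

56.7415 %


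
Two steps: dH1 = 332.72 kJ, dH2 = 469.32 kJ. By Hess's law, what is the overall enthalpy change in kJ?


Hess's law: enthalpy is a state function, so add the step enthalpies.
dH_total = dH1 + dH2 = 332.72 + (469.32)
dH_total = 802.04 kJ:

802.04 kJ


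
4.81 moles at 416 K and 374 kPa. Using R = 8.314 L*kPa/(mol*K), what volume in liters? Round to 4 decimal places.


PV = nRT, solve for V = nRT / P.
nRT = 4.81 * 8.314 * 416 = 16635.9814
V = 16635.9814 / 374
V = 44.48123369 L, rounded to 4 dp:

44.4812 L


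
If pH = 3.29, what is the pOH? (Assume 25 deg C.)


At 25 deg C, pH + pOH = 14.
pOH = 14 - pH = 14 - 3.29
pOH = 10.71:

10.71


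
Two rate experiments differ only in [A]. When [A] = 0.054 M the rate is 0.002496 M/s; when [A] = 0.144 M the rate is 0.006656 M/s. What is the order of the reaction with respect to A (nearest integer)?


Rate is proportional to [A]^n, so rate2/rate1 = ([A]2/[A]1)^n. Take logs to solve for n.
rate2/rate1 = 0.006656 / 0.002496 = 2.6667
[A]2/[A]1 = 0.144 / 0.054 = 2.6667
n = ln(2.6667) / ln(2.6667) = 1.0
Nearest integer order:

1


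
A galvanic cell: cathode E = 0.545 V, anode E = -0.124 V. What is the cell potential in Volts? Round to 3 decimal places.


Standard cell potential: E_cell = E_cathode - E_anode.
E_cell = 0.545 - (-0.124)
E_cell = 0.669 V, rounded to 3 dp:

0.669 V


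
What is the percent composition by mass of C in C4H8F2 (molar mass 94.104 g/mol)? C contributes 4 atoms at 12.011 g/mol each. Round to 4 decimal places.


pct = 100 * (n_elem * M_elem) / M_total
mass_contribution = 4 * 12.011 = 48.044 g/mol
pct = 100 * 48.044 / 94.104
pct = 51.05415285 %, rounded to 4 dp:

51.0542 %


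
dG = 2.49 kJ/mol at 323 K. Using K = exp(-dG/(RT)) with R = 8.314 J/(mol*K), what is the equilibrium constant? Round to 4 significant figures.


dG is in kJ/mol; multiply by 1000 to match R in J/(mol*K).
RT = 8.314 * 323 = 2685.422 J/mol
exponent = -dG*1000 / (RT) = -(2.49*1000) / 2685.422 = -0.92722857
K = exp(-0.92722857)
K = 0.39564871, rounded to 4 significant figures:

0.3956


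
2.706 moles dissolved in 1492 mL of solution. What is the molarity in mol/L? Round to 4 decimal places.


Convert volume to liters: V_L = V_mL / 1000.
V_L = 1492 / 1000 = 1.492 L
M = n / V_L = 2.706 / 1.492
M = 1.81367292 mol/L, rounded to 4 dp:

1.8137 mol/L


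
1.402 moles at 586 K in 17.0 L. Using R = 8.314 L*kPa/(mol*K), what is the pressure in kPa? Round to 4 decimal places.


PV = nRT, solve for P = nRT / V.
nRT = 1.402 * 8.314 * 586 = 6830.5496
P = 6830.5496 / 17.0
P = 401.79703529 kPa, rounded to 4 dp:

401.7970 kPa


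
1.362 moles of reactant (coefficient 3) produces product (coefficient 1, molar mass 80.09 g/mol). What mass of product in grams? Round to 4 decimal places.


Use the coefficient ratio to convert reactant moles to product moles, then multiply by the product's molar mass.
moles_P = moles_R * (coeff_P / coeff_R) = 1.362 * (1/3) = 0.454
mass_P = moles_P * M_P = 0.454 * 80.09
mass_P = 36.36086 g, rounded to 4 dp:

36.3609 g


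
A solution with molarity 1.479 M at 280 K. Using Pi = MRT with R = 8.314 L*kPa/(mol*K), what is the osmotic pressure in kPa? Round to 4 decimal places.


Osmotic pressure (van't Hoff): Pi = M*R*T.
RT = 8.314 * 280 = 2327.92
Pi = 1.479 * 2327.92
Pi = 3442.99368 kPa, rounded to 4 dp:

3442.9937 kPa


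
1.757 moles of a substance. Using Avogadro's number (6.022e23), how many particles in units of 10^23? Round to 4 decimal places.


N = n * NA, then divide by 1e23 for the requested units.
N / 1e23 = n * 6.022
N / 1e23 = 1.757 * 6.022
N / 1e23 = 10.580654, rounded to 4 dp:

10.5807


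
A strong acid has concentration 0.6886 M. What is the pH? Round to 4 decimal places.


A strong acid dissociates completely, so [H+] equals the given concentration.
pH = -log10([H+]) = -log10(0.6886)
pH = 0.16203298, rounded to 4 dp:

0.1620


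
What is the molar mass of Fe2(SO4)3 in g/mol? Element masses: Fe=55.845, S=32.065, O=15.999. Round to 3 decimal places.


M = sum(count * atomic_mass) over atoms.
M = 2*55.845 + 3*32.065 + 12*15.999
M = 111.69 + 96.195 + 191.988
M = 399.873 g/mol, rounded to 3 dp:

399.873 g/mol


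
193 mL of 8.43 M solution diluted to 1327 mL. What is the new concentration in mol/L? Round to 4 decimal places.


Dilution: M1*V1 = M2*V2, solve for M2.
M2 = M1*V1 / V2
M2 = 8.43 * 193 / 1327
M2 = 1626.99 / 1327
M2 = 1.22606631 mol/L, rounded to 4 dp:

1.2261 mol/L


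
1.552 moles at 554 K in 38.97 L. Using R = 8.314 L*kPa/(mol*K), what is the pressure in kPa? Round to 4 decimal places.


PV = nRT, solve for P = nRT / V.
nRT = 1.552 * 8.314 * 554 = 7148.4437
P = 7148.4437 / 38.97
P = 183.43453169 kPa, rounded to 4 dp:

183.4345 kPa


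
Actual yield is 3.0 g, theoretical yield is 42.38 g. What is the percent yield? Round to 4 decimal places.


% yield = 100 * actual / theoretical
% yield = 100 * 3.0 / 42.38
% yield = 7.07881076 %, rounded to 4 dp:

7.0788 %


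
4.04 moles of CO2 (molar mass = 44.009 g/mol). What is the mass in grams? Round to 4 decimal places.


mass = n * M
mass = 4.04 * 44.009
mass = 177.79636 g, rounded to 4 dp:

177.7964 g


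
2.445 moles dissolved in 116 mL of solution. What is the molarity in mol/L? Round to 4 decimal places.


Convert volume to liters: V_L = V_mL / 1000.
V_L = 116 / 1000 = 0.116 L
M = n / V_L = 2.445 / 0.116
M = 21.07758621 mol/L, rounded to 4 dp:

21.0776 mol/L


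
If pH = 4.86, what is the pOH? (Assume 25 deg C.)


At 25 deg C, pH + pOH = 14.
pOH = 14 - pH = 14 - 4.86
pOH = 9.14:

9.14


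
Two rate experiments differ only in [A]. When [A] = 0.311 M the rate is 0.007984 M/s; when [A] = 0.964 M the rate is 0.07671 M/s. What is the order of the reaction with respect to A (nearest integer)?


Rate is proportional to [A]^n, so rate2/rate1 = ([A]2/[A]1)^n. Take logs to solve for n.
rate2/rate1 = 0.07671 / 0.007984 = 9.608
[A]2/[A]1 = 0.964 / 0.311 = 3.0997
n = ln(9.608) / ln(3.0997) = 2.0
Nearest integer order:

2


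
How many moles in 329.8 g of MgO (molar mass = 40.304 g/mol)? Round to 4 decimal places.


n = mass / M
n = 329.8 / 40.304
n = 8.18281064 mol, rounded to 4 dp:

8.1828 mol


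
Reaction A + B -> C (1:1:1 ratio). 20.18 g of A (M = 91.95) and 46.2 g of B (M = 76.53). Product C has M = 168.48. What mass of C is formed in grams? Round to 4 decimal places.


Find moles of each reactant; the smaller value is the limiting reagent in a 1:1:1 reaction, so moles_C equals moles of the limiter.
n_A = mass_A / M_A = 20.18 / 91.95 = 0.219467 mol
n_B = mass_B / M_B = 46.2 / 76.53 = 0.603685 mol
Limiting reagent: A (smaller), n_limiting = 0.219467 mol
mass_C = n_limiting * M_C = 0.219467 * 168.48
mass_C = 36.97580016 g, rounded to 4 dp:

36.9758 g


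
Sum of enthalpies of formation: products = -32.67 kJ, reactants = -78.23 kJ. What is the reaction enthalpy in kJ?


dH_rxn = sum(dH_f products) - sum(dH_f reactants)
dH_rxn = -32.67 - (-78.23)
dH_rxn = 45.56 kJ:

45.56 kJ


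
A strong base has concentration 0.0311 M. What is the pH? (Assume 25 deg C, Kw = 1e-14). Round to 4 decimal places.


A strong base dissociates completely, so [OH-] equals the given concentration.
pOH = -log10([OH-]) = -log10(0.0311) = 1.50724
pH = 14 - pOH = 14 - 1.50724
pH = 12.49276, rounded to 4 dp:

12.4928
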